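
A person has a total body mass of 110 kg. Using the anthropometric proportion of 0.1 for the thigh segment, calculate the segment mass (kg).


m_segment = body_mass * fraction
m_segment = 110 * 0.1
m_segment = 11.0000


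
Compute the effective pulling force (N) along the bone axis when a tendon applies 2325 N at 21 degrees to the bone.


F_eff = F_tendon * cos(theta)
theta = 21 deg = 0.3665 rad
cos(theta) = 0.9336
F_eff = 2325 * 0.9336
F_eff = 2170.5745


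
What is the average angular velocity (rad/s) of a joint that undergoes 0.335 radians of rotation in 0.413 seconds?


omega = delta_theta / delta_t
omega = 0.335 / 0.413
omega = 0.8111


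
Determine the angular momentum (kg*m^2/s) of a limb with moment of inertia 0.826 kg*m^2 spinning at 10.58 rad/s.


L = I * omega
L = 0.826 * 10.58
L = 8.7391


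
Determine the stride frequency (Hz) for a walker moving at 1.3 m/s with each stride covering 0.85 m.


f = v / stride_length
f = 1.3 / 0.85
f = 1.5294


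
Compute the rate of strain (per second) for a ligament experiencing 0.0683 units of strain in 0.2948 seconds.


strain_rate = delta_strain / delta_t
strain_rate = 0.0683 / 0.2948
strain_rate = 0.2317


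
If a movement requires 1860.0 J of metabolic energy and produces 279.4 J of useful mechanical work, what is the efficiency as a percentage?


eta = (W_mech / E_meta) * 100
eta = (279.4 / 1860.0) * 100
ratio = 0.1502
eta = 15.0215


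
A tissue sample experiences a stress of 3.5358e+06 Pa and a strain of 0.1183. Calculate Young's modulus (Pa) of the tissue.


E = stress / strain
E = 3.5358e+06 / 0.1183
E = 2.9888e+07


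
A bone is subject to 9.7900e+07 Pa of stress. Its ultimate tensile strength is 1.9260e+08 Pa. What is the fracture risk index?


FRI = applied / ultimate
FRI = 9.7900e+07 / 1.9260e+08
FRI = 0.5083


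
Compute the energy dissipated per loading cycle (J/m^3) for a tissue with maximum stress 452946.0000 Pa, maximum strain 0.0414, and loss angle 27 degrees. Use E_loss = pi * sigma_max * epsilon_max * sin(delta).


E_loss = pi * sigma_max * epsilon_max * sin(delta)
delta = 27 deg = 0.4712 rad
sin(delta) = 0.4540
E_loss = pi * 452946.0000 * 0.0414 * 0.4540
E_loss = 26745.0496


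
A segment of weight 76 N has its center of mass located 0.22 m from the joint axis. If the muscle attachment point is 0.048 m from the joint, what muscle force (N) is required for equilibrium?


F_muscle = W * d_load / d_muscle
F_muscle = 76 * 0.22 / 0.048
Numerator = 16.7200
F_muscle = 348.3333


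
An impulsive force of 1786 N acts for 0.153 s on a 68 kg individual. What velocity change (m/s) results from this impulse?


J = F * dt = 1786 * 0.153 = 273.2580 N*s
delta_v = J / m
delta_v = 273.2580 / 68
delta_v = 4.0185


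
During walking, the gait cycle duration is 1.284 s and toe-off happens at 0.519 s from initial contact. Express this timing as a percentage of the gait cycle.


pct = (event_time / cycle_time) * 100
pct = (0.519 / 1.284) * 100
ratio = 0.4042
pct = 40.4206


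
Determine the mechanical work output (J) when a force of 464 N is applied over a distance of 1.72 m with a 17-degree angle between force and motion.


W = F * d * cos(theta)
theta = 17 deg = 0.2967 rad
cos(theta) = 0.9563
W = 464 * 1.72 * 0.9563
W = 763.2077


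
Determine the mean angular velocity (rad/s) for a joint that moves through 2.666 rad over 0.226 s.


omega = delta_theta / delta_t
omega = 2.666 / 0.226
omega = 11.7965


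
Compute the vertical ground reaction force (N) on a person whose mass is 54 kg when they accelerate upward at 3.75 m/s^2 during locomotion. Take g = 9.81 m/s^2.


GRF = m * (g + a)
GRF = 54 * (9.81 + 3.75)
GRF = 54 * 13.5600
GRF = 732.2400


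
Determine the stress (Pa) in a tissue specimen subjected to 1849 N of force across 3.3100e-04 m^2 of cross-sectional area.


stress = F / A
stress = 1849 / 3.3100e-04
stress = 5.5861e+06


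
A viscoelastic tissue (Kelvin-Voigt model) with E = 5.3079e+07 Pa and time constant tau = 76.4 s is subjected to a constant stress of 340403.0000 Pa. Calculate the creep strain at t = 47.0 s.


epsilon(t) = (sigma/E) * (1 - exp(-t/tau))
sigma/E = 340403.0000 / 5.3079e+07 = 0.0064
exp(-t/tau) = exp(-47.0 / 76.4) = 0.5405
epsilon = 0.0064 * (1 - 0.5405)
epsilon = 0.0029


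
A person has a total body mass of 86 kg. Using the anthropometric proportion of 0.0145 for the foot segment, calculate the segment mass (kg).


m_segment = body_mass * fraction
m_segment = 86 * 0.0145
m_segment = 1.2470


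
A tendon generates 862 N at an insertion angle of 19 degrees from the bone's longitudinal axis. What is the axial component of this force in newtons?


F_eff = F_tendon * cos(theta)
theta = 19 deg = 0.3316 rad
cos(theta) = 0.9455
F_eff = 862 * 0.9455
F_eff = 815.0370


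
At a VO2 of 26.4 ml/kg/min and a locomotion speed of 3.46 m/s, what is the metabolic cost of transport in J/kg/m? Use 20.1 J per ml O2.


Power per kg = VO2 * 20.1 / 60
Power per kg = 26.4 * 20.1 / 60 = 8.8440 W/kg
Cost = power_per_kg / speed
Cost = 8.8440 / 3.46
Cost = 2.5561


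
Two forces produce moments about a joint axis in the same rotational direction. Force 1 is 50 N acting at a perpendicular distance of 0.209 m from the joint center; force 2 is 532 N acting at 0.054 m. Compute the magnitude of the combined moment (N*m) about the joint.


M = F1 * d1 + F2 * d2
M = 50 * 0.209 + 532 * 0.054
M = 10.4500 + 28.7280
M = 39.1780


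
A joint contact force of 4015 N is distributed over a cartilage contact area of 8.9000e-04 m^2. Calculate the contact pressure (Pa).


P = F / A
P = 4015 / 8.9000e-04
P = 4.5112e+06


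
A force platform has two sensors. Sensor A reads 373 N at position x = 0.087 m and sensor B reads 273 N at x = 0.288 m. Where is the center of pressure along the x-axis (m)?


COP_x = (F1*x1 + F2*x2) / (F1 + F2)
COP_x = (373*0.087 + 273*0.288) / (373 + 273)
Numerator = 111.0750
Denominator = 646
COP_x = 0.1719


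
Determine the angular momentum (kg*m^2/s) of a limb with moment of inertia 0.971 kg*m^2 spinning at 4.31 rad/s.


L = I * omega
L = 0.971 * 4.31
L = 4.1850


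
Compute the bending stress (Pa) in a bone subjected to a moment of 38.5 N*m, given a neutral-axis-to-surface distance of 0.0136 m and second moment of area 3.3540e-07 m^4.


sigma = M * c / I
sigma = 38.5 * 0.0136 / 3.3540e-07
M * c = 0.5236
sigma = 1.5611e+06


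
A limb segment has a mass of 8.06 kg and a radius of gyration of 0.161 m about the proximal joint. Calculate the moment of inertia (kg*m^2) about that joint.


I = m * k^2
I = 8.06 * 0.161^2
k^2 = 0.0259
I = 0.2089


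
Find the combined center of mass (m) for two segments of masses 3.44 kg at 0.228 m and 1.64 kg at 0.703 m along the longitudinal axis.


COM = (m1*x1 + m2*x2) / (m1 + m2)
COM = (3.44*0.228 + 1.64*0.703) / (3.44 + 1.64)
Numerator = 1.9372
Denominator = 5.0800
COM = 0.3813


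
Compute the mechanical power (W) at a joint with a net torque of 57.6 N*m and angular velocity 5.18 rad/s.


P = M * omega
P = 57.6 * 5.18
P = 298.3680


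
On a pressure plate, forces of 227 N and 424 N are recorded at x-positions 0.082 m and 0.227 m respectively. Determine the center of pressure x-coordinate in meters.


COP_x = (F1*x1 + F2*x2) / (F1 + F2)
COP_x = (227*0.082 + 424*0.227) / (227 + 424)
Numerator = 114.8620
Denominator = 651
COP_x = 0.1764


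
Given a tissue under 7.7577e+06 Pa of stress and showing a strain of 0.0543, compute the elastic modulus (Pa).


E = stress / strain
E = 7.7577e+06 / 0.0543
E = 1.4287e+08


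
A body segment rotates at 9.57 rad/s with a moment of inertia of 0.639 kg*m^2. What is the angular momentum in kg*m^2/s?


L = I * omega
L = 0.639 * 9.57
L = 6.1152


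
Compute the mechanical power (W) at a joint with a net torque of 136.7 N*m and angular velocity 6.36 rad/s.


P = M * omega
P = 136.7 * 6.36
P = 869.4120


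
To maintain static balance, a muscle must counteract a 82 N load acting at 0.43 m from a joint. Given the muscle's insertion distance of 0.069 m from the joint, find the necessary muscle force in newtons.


F_muscle = W * d_load / d_muscle
F_muscle = 82 * 0.43 / 0.069
Numerator = 35.2600
F_muscle = 511.0145


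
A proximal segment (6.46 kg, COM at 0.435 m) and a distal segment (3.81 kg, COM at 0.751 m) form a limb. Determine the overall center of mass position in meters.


COM = (m1*x1 + m2*x2) / (m1 + m2)
COM = (6.46*0.435 + 3.81*0.751) / (6.46 + 3.81)
Numerator = 5.6714
Denominator = 10.2700
COM = 0.5522


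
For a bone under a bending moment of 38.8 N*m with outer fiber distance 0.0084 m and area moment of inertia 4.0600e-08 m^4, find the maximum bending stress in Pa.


sigma = M * c / I
sigma = 38.8 * 0.0084 / 4.0600e-08
M * c = 0.3259
sigma = 8.0276e+06


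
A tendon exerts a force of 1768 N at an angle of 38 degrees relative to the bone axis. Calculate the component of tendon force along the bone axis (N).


F_eff = F_tendon * cos(theta)
theta = 38 deg = 0.6632 rad
cos(theta) = 0.7880
F_eff = 1768 * 0.7880
F_eff = 1393.2030


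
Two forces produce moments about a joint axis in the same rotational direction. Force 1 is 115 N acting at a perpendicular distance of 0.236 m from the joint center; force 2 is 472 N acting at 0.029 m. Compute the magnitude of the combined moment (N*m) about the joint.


M = F1 * d1 + F2 * d2
M = 115 * 0.236 + 472 * 0.029
M = 27.1400 + 13.6880
M = 40.8280


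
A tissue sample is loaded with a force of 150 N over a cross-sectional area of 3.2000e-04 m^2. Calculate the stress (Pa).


stress = F / A
stress = 150 / 3.2000e-04
stress = 468750.0000


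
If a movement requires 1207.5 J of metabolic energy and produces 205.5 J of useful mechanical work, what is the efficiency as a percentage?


eta = (W_mech / E_meta) * 100
eta = (205.5 / 1207.5) * 100
ratio = 0.1702
eta = 17.0186


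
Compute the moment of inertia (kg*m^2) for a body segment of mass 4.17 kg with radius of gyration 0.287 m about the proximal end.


I = m * k^2
I = 4.17 * 0.287^2
k^2 = 0.0824
I = 0.3435


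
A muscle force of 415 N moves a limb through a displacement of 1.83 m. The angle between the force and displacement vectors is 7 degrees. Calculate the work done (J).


W = F * d * cos(theta)
theta = 7 deg = 0.1222 rad
cos(theta) = 0.9925
W = 415 * 1.83 * 0.9925
W = 753.7892


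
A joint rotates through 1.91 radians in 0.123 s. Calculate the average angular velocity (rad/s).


omega = delta_theta / delta_t
omega = 1.91 / 0.123
omega = 15.5285


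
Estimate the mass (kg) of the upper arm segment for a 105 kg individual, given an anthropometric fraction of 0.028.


m_segment = body_mass * fraction
m_segment = 105 * 0.028
m_segment = 2.9400


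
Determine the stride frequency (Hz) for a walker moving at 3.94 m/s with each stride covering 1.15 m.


f = v / stride_length
f = 3.94 / 1.15
f = 3.4261


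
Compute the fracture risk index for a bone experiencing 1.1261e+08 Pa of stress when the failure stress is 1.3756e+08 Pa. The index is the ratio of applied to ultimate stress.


FRI = applied / ultimate
FRI = 1.1261e+08 / 1.3756e+08
FRI = 0.8186


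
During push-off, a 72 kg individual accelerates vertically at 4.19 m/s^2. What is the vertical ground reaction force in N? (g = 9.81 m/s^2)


GRF = m * (g + a)
GRF = 72 * (9.81 + 4.19)
GRF = 72 * 14.0000
GRF = 1008.0000


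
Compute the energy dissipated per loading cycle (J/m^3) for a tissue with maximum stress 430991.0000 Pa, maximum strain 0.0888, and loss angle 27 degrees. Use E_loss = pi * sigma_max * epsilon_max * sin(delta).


E_loss = pi * sigma_max * epsilon_max * sin(delta)
delta = 27 deg = 0.4712 rad
sin(delta) = 0.4540
E_loss = pi * 430991.0000 * 0.0888 * 0.4540
E_loss = 54585.5643


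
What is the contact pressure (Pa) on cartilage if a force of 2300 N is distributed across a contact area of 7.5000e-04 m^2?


P = F / A
P = 2300 / 7.5000e-04
P = 3.0667e+06


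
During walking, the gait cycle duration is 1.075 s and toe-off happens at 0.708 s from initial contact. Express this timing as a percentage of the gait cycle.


pct = (event_time / cycle_time) * 100
pct = (0.708 / 1.075) * 100
ratio = 0.6586
pct = 65.8605


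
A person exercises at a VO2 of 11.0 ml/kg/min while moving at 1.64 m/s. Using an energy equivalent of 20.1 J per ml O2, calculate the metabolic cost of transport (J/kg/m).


Power per kg = VO2 * 20.1 / 60
Power per kg = 11.0 * 20.1 / 60 = 3.6850 W/kg
Cost = power_per_kg / speed
Cost = 3.6850 / 1.64
Cost = 2.2470


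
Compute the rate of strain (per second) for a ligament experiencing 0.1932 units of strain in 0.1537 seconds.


strain_rate = delta_strain / delta_t
strain_rate = 0.1932 / 0.1537
strain_rate = 1.2570


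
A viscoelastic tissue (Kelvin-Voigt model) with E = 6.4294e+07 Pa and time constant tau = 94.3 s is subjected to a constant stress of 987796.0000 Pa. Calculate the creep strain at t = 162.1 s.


epsilon(t) = (sigma/E) * (1 - exp(-t/tau))
sigma/E = 987796.0000 / 6.4294e+07 = 0.0154
exp(-t/tau) = exp(-162.1 / 94.3) = 0.1792
epsilon = 0.0154 * (1 - 0.1792)
epsilon = 0.0126


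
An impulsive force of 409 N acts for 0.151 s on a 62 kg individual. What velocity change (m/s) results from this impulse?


J = F * dt = 409 * 0.151 = 61.7590 N*s
delta_v = J / m
delta_v = 61.7590 / 62
delta_v = 0.9961


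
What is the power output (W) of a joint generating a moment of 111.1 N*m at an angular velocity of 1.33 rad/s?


P = M * omega
P = 111.1 * 1.33
P = 147.7630


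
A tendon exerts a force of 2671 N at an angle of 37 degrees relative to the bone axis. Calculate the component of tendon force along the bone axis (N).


F_eff = F_tendon * cos(theta)
theta = 37 deg = 0.6458 rad
cos(theta) = 0.7986
F_eff = 2671 * 0.7986
F_eff = 2133.1554


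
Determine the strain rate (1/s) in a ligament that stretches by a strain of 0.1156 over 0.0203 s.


strain_rate = delta_strain / delta_t
strain_rate = 0.1156 / 0.0203
strain_rate = 5.6946


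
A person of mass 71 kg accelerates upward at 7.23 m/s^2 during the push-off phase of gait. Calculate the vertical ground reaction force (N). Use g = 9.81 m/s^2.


GRF = m * (g + a)
GRF = 71 * (9.81 + 7.23)
GRF = 71 * 17.0400
GRF = 1209.8400


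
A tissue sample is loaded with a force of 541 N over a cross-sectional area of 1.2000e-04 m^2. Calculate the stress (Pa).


stress = F / A
stress = 541 / 1.2000e-04
stress = 4.5083e+06


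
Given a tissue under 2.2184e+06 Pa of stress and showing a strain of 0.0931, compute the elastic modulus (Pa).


E = stress / strain
E = 2.2184e+06 / 0.0931
E = 2.3828e+07


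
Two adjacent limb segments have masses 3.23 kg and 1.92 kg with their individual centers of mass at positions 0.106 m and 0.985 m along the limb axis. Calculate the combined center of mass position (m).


COM = (m1*x1 + m2*x2) / (m1 + m2)
COM = (3.23*0.106 + 1.92*0.985) / (3.23 + 1.92)
Numerator = 2.2336
Denominator = 5.1500
COM = 0.4337


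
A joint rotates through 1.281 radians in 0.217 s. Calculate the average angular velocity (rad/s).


omega = delta_theta / delta_t
omega = 1.281 / 0.217
omega = 5.9032


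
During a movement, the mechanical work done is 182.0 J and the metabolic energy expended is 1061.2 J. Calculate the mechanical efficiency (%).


eta = (W_mech / E_meta) * 100
eta = (182.0 / 1061.2) * 100
ratio = 0.1715
eta = 17.1504


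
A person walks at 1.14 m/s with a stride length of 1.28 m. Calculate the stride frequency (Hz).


f = v / stride_length
f = 1.14 / 1.28
f = 0.8906


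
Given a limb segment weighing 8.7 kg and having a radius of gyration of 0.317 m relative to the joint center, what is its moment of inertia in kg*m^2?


I = m * k^2
I = 8.7 * 0.317^2
k^2 = 0.1005
I = 0.8743


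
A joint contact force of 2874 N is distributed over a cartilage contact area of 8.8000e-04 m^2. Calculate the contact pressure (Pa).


P = F / A
P = 2874 / 8.8000e-04
P = 3.2659e+06


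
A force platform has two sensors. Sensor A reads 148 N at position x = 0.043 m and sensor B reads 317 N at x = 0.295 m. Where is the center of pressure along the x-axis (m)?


COP_x = (F1*x1 + F2*x2) / (F1 + F2)
COP_x = (148*0.043 + 317*0.295) / (148 + 317)
Numerator = 99.8790
Denominator = 465
COP_x = 0.2148


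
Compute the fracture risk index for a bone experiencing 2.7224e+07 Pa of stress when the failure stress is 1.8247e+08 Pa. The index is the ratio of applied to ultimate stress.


FRI = applied / ultimate
FRI = 2.7224e+07 / 1.8247e+08
FRI = 0.1492


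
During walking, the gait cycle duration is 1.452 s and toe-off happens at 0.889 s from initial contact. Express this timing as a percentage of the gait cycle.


pct = (event_time / cycle_time) * 100
pct = (0.889 / 1.452) * 100
ratio = 0.6123
pct = 61.2259


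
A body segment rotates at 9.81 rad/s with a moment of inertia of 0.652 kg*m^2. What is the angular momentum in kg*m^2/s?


L = I * omega
L = 0.652 * 9.81
L = 6.3961


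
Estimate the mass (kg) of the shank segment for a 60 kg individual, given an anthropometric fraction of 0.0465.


m_segment = body_mass * fraction
m_segment = 60 * 0.0465
m_segment = 2.7900


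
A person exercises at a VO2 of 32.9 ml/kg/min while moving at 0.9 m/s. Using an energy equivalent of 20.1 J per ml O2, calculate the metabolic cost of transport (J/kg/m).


Power per kg = VO2 * 20.1 / 60
Power per kg = 32.9 * 20.1 / 60 = 11.0215 W/kg
Cost = power_per_kg / speed
Cost = 11.0215 / 0.9
Cost = 12.2461


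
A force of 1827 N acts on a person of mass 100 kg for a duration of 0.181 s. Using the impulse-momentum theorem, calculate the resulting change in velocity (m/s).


J = F * dt = 1827 * 0.181 = 330.6870 N*s
delta_v = J / m
delta_v = 330.6870 / 100
delta_v = 3.3069


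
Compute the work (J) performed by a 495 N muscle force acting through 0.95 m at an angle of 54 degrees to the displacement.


W = F * d * cos(theta)
theta = 54 deg = 0.9425 rad
cos(theta) = 0.5878
W = 495 * 0.95 * 0.5878
W = 276.4060


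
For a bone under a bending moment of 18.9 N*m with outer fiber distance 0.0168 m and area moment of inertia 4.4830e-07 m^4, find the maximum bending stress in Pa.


sigma = M * c / I
sigma = 18.9 * 0.0168 / 4.4830e-07
M * c = 0.3175
sigma = 708275.7082


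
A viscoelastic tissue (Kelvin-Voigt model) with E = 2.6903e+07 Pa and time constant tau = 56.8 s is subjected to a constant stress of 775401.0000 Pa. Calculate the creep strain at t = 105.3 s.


epsilon(t) = (sigma/E) * (1 - exp(-t/tau))
sigma/E = 775401.0000 / 2.6903e+07 = 0.0288
exp(-t/tau) = exp(-105.3 / 56.8) = 0.1566
epsilon = 0.0288 * (1 - 0.1566)
epsilon = 0.0243


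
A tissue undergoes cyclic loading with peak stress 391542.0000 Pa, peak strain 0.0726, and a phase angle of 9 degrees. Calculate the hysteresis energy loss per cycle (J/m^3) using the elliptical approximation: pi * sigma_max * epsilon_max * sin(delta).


E_loss = pi * sigma_max * epsilon_max * sin(delta)
delta = 9 deg = 0.1571 rad
sin(delta) = 0.1564
E_loss = pi * 391542.0000 * 0.0726 * 0.1564
E_loss = 13970.0284


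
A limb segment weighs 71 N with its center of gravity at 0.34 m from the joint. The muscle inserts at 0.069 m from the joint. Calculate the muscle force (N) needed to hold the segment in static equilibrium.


F_muscle = W * d_load / d_muscle
F_muscle = 71 * 0.34 / 0.069
Numerator = 24.1400
F_muscle = 349.8551


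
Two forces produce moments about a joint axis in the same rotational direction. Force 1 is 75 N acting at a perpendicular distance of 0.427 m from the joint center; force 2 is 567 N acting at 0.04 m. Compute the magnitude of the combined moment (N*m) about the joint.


M = F1 * d1 + F2 * d2
M = 75 * 0.427 + 567 * 0.04
M = 32.0250 + 22.6800
M = 54.7050


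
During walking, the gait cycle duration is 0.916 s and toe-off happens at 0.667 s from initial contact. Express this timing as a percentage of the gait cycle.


pct = (event_time / cycle_time) * 100
pct = (0.667 / 0.916) * 100
ratio = 0.7282
pct = 72.8166


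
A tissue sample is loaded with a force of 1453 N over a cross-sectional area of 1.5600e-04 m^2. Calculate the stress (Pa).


stress = F / A
stress = 1453 / 1.5600e-04
stress = 9.3141e+06


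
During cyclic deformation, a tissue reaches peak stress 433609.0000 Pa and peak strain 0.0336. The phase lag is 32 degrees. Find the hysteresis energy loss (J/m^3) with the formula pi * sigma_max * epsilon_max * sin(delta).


E_loss = pi * sigma_max * epsilon_max * sin(delta)
delta = 32 deg = 0.5585 rad
sin(delta) = 0.5299
E_loss = pi * 433609.0000 * 0.0336 * 0.5299
E_loss = 24254.7692


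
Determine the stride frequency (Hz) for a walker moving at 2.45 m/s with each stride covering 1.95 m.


f = v / stride_length
f = 2.45 / 1.95
f = 1.2564


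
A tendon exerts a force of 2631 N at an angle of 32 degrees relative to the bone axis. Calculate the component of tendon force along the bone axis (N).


F_eff = F_tendon * cos(theta)
theta = 32 deg = 0.5585 rad
cos(theta) = 0.8480
F_eff = 2631 * 0.8480
F_eff = 2231.2145


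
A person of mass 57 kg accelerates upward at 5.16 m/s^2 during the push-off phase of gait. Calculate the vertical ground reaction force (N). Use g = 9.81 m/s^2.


GRF = m * (g + a)
GRF = 57 * (9.81 + 5.16)
GRF = 57 * 14.9700
GRF = 853.2900


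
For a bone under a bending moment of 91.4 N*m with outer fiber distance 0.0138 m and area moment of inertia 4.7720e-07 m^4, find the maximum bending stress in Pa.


sigma = M * c / I
sigma = 91.4 * 0.0138 / 4.7720e-07
M * c = 1.2613
sigma = 2.6432e+06


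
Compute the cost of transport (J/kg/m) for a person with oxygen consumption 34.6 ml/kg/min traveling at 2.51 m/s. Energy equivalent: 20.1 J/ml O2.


Power per kg = VO2 * 20.1 / 60
Power per kg = 34.6 * 20.1 / 60 = 11.5910 W/kg
Cost = power_per_kg / speed
Cost = 11.5910 / 2.51
Cost = 4.6179


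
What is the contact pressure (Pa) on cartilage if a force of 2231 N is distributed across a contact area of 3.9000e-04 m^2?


P = F / A
P = 2231 / 3.9000e-04
P = 5.7205e+06


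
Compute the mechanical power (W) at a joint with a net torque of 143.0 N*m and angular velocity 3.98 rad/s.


P = M * omega
P = 143.0 * 3.98
P = 569.1400


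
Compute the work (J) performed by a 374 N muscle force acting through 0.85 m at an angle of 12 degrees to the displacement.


W = F * d * cos(theta)
theta = 12 deg = 0.2094 rad
cos(theta) = 0.9781
W = 374 * 0.85 * 0.9781
W = 310.9531


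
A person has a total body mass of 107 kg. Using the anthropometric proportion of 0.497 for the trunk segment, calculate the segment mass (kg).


m_segment = body_mass * fraction
m_segment = 107 * 0.497
m_segment = 53.1790


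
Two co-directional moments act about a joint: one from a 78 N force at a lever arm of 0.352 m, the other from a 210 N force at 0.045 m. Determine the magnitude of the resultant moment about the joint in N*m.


M = F1 * d1 + F2 * d2
M = 78 * 0.352 + 210 * 0.045
M = 27.4560 + 9.4500
M = 36.9060


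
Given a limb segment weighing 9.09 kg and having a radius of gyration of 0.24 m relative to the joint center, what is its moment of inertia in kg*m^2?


I = m * k^2
I = 9.09 * 0.24^2
k^2 = 0.0576
I = 0.5236


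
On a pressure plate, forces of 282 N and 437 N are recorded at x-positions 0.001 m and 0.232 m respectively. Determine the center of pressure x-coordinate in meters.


COP_x = (F1*x1 + F2*x2) / (F1 + F2)
COP_x = (282*0.001 + 437*0.232) / (282 + 437)
Numerator = 101.6660
Denominator = 719
COP_x = 0.1414


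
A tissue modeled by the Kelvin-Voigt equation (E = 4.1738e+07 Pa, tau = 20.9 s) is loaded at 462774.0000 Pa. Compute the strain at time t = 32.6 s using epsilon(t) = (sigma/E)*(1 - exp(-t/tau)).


epsilon(t) = (sigma/E) * (1 - exp(-t/tau))
sigma/E = 462774.0000 / 4.1738e+07 = 0.0111
exp(-t/tau) = exp(-32.6 / 20.9) = 0.2102
epsilon = 0.0111 * (1 - 0.2102)
epsilon = 0.0088


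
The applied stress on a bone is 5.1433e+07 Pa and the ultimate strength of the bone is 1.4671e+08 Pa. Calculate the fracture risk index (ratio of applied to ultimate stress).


FRI = applied / ultimate
FRI = 5.1433e+07 / 1.4671e+08
FRI = 0.3506


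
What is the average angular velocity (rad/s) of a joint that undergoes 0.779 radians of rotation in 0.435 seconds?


omega = delta_theta / delta_t
omega = 0.779 / 0.435
omega = 1.7908


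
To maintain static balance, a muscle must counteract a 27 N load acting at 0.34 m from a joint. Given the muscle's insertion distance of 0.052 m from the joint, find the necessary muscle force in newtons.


F_muscle = W * d_load / d_muscle
F_muscle = 27 * 0.34 / 0.052
Numerator = 9.1800
F_muscle = 176.5385


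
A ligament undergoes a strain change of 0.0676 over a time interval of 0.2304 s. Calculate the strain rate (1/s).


strain_rate = delta_strain / delta_t
strain_rate = 0.0676 / 0.2304
strain_rate = 0.2934


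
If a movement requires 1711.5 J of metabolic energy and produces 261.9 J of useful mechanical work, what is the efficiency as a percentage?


eta = (W_mech / E_meta) * 100
eta = (261.9 / 1711.5) * 100
ratio = 0.1530
eta = 15.3024


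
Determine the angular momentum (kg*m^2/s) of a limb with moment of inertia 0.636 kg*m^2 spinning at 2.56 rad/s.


L = I * omega
L = 0.636 * 2.56
L = 1.6282


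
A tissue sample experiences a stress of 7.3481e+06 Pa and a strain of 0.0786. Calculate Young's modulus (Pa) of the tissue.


E = stress / strain
E = 7.3481e+06 / 0.0786
E = 9.3487e+07


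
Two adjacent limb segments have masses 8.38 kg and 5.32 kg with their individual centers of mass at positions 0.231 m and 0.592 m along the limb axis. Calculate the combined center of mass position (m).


COM = (m1*x1 + m2*x2) / (m1 + m2)
COM = (8.38*0.231 + 5.32*0.592) / (8.38 + 5.32)
Numerator = 5.0852
Denominator = 13.7000
COM = 0.3712


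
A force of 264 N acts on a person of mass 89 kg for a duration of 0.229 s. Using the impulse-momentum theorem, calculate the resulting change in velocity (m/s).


J = F * dt = 264 * 0.229 = 60.4560 N*s
delta_v = J / m
delta_v = 60.4560 / 89
delta_v = 0.6793


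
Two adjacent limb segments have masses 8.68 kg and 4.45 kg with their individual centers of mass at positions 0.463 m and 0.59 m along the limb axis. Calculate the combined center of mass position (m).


COM = (m1*x1 + m2*x2) / (m1 + m2)
COM = (8.68*0.463 + 4.45*0.59) / (8.68 + 4.45)
Numerator = 6.6443
Denominator = 13.1300
COM = 0.5060


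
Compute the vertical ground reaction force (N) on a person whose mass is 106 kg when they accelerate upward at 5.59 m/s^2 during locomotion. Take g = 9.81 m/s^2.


GRF = m * (g + a)
GRF = 106 * (9.81 + 5.59)
GRF = 106 * 15.4000
GRF = 1632.4000


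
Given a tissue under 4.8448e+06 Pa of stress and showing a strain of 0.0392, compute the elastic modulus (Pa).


E = stress / strain
E = 4.8448e+06 / 0.0392
E = 1.2359e+08


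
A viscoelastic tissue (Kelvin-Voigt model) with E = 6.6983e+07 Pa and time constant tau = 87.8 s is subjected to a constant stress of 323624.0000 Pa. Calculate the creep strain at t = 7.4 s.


epsilon(t) = (sigma/E) * (1 - exp(-t/tau))
sigma/E = 323624.0000 / 6.6983e+07 = 0.0048
exp(-t/tau) = exp(-7.4 / 87.8) = 0.9192
epsilon = 0.0048 * (1 - 0.9192)
epsilon = 3.9052e-04


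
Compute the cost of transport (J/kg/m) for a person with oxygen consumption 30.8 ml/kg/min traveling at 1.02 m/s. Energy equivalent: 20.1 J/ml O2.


Power per kg = VO2 * 20.1 / 60
Power per kg = 30.8 * 20.1 / 60 = 10.3180 W/kg
Cost = power_per_kg / speed
Cost = 10.3180 / 1.02
Cost = 10.1157


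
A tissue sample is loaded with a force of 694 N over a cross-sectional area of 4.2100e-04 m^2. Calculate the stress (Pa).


stress = F / A
stress = 694 / 4.2100e-04
stress = 1.6485e+06


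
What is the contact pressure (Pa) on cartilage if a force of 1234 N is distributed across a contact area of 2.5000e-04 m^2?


P = F / A
P = 1234 / 2.5000e-04
P = 4.9360e+06


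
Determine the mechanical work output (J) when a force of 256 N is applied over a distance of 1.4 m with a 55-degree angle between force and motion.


W = F * d * cos(theta)
theta = 55 deg = 0.9599 rad
cos(theta) = 0.5736
W = 256 * 1.4 * 0.5736
W = 205.5698


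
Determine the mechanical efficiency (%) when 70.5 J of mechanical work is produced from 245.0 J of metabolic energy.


eta = (W_mech / E_meta) * 100
eta = (70.5 / 245.0) * 100
ratio = 0.2878
eta = 28.7755


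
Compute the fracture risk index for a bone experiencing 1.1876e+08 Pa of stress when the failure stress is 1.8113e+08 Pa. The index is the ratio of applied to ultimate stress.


FRI = applied / ultimate
FRI = 1.1876e+08 / 1.8113e+08
FRI = 0.6557


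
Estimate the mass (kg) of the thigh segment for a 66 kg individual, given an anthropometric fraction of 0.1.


m_segment = body_mass * fraction
m_segment = 66 * 0.1
m_segment = 6.6000


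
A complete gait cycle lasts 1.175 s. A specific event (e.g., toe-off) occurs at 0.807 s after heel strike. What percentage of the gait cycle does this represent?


pct = (event_time / cycle_time) * 100
pct = (0.807 / 1.175) * 100
ratio = 0.6868
pct = 68.6809


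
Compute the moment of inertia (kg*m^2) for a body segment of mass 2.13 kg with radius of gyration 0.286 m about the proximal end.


I = m * k^2
I = 2.13 * 0.286^2
k^2 = 0.0818
I = 0.1742


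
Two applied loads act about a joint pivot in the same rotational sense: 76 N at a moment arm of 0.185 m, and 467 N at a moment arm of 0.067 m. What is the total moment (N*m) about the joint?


M = F1 * d1 + F2 * d2
M = 76 * 0.185 + 467 * 0.067
M = 14.0600 + 31.2890
M = 45.3490


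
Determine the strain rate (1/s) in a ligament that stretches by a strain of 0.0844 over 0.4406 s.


strain_rate = delta_strain / delta_t
strain_rate = 0.0844 / 0.4406
strain_rate = 0.1916


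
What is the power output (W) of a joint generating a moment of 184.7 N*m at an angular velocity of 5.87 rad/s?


P = M * omega
P = 184.7 * 5.87
P = 1084.1890


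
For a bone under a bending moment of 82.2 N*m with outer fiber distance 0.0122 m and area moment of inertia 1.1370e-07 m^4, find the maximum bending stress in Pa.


sigma = M * c / I
sigma = 82.2 * 0.0122 / 1.1370e-07
M * c = 1.0028
sigma = 8.8201e+06


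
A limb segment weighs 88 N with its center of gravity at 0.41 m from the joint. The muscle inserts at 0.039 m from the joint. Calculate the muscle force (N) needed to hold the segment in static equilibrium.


F_muscle = W * d_load / d_muscle
F_muscle = 88 * 0.41 / 0.039
Numerator = 36.0800
F_muscle = 925.1282


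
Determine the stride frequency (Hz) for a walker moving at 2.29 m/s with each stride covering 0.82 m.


f = v / stride_length
f = 2.29 / 0.82
f = 2.7927


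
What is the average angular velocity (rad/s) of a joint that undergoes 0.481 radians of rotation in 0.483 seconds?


omega = delta_theta / delta_t
omega = 0.481 / 0.483
omega = 0.9959


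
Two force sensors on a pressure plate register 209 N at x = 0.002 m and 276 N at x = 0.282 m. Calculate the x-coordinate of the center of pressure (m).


COP_x = (F1*x1 + F2*x2) / (F1 + F2)
COP_x = (209*0.002 + 276*0.282) / (209 + 276)
Numerator = 78.2500
Denominator = 485
COP_x = 0.1613


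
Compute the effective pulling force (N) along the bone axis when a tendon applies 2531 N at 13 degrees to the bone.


F_eff = F_tendon * cos(theta)
theta = 13 deg = 0.2269 rad
cos(theta) = 0.9744
F_eff = 2531 * 0.9744
F_eff = 2466.1306


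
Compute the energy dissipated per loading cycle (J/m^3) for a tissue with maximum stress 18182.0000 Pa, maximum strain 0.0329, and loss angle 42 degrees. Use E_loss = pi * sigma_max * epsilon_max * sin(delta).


E_loss = pi * sigma_max * epsilon_max * sin(delta)
delta = 42 deg = 0.7330 rad
sin(delta) = 0.6691
E_loss = pi * 18182.0000 * 0.0329 * 0.6691
E_loss = 1257.4720


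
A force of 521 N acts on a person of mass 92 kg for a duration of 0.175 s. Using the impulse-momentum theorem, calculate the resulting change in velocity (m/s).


J = F * dt = 521 * 0.175 = 91.1750 N*s
delta_v = J / m
delta_v = 91.1750 / 92
delta_v = 0.9910


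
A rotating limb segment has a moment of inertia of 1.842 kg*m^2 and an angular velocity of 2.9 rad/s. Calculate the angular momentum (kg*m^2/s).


L = I * omega
L = 1.842 * 2.9
L = 5.3418


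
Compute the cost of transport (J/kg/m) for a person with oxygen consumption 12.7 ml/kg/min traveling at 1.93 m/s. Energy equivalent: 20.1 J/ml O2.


Power per kg = VO2 * 20.1 / 60
Power per kg = 12.7 * 20.1 / 60 = 4.2545 W/kg
Cost = power_per_kg / speed
Cost = 4.2545 / 1.93
Cost = 2.2044


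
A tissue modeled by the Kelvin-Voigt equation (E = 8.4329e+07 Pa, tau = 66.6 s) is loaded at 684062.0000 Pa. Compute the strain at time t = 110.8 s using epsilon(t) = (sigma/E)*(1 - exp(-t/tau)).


epsilon(t) = (sigma/E) * (1 - exp(-t/tau))
sigma/E = 684062.0000 / 8.4329e+07 = 0.0081
exp(-t/tau) = exp(-110.8 / 66.6) = 0.1894
epsilon = 0.0081 * (1 - 0.1894)
epsilon = 0.0066


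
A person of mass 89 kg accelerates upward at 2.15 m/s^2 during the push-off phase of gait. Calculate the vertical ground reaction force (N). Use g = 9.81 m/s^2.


GRF = m * (g + a)
GRF = 89 * (9.81 + 2.15)
GRF = 89 * 11.9600
GRF = 1064.4400


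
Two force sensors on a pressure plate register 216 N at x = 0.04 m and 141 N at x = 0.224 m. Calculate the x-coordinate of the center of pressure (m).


COP_x = (F1*x1 + F2*x2) / (F1 + F2)
COP_x = (216*0.04 + 141*0.224) / (216 + 141)
Numerator = 40.2240
Denominator = 357
COP_x = 0.1127


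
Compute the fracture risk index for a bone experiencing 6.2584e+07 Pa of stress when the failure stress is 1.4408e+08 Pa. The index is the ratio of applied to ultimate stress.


FRI = applied / ultimate
FRI = 6.2584e+07 / 1.4408e+08
FRI = 0.4344


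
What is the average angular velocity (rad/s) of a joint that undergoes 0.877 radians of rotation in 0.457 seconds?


omega = delta_theta / delta_t
omega = 0.877 / 0.457
omega = 1.9190


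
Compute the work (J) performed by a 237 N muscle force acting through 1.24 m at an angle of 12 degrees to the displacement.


W = F * d * cos(theta)
theta = 12 deg = 0.2094 rad
cos(theta) = 0.9781
W = 237 * 1.24 * 0.9781
W = 287.4580


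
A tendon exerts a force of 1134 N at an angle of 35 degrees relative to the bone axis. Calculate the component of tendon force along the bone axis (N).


F_eff = F_tendon * cos(theta)
theta = 35 deg = 0.6109 rad
cos(theta) = 0.8192
F_eff = 1134 * 0.8192
F_eff = 928.9184


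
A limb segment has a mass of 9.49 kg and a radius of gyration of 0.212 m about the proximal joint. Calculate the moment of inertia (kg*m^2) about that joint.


I = m * k^2
I = 9.49 * 0.212^2
k^2 = 0.0449
I = 0.4265


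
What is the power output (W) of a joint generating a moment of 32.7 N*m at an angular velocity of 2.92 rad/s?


P = M * omega
P = 32.7 * 2.92
P = 95.4840


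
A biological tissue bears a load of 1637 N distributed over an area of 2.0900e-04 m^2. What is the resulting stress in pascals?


stress = F / A
stress = 1637 / 2.0900e-04
stress = 7.8325e+06


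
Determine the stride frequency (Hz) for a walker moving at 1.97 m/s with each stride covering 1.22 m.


f = v / stride_length
f = 1.97 / 1.22
f = 1.6148


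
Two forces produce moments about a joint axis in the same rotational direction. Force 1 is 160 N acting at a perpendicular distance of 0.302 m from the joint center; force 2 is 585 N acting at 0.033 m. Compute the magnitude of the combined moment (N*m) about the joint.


M = F1 * d1 + F2 * d2
M = 160 * 0.302 + 585 * 0.033
M = 48.3200 + 19.3050
M = 67.6250


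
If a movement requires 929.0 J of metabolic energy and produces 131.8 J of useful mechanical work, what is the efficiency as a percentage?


eta = (W_mech / E_meta) * 100
eta = (131.8 / 929.0) * 100
ratio = 0.1419
eta = 14.1873


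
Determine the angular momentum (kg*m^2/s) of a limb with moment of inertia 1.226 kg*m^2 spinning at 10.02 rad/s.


L = I * omega
L = 1.226 * 10.02
L = 12.2845


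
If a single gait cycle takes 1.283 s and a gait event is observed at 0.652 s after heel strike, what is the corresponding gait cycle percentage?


pct = (event_time / cycle_time) * 100
pct = (0.652 / 1.283) * 100
ratio = 0.5082
pct = 50.8184


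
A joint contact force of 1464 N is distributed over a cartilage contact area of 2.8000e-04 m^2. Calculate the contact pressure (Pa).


P = F / A
P = 1464 / 2.8000e-04
P = 5.2286e+06


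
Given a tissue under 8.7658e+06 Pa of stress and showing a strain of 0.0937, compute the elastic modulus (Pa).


E = stress / strain
E = 8.7658e+06 / 0.0937
E = 9.3552e+07


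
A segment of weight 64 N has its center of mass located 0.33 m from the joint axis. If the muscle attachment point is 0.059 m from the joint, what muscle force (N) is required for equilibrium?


F_muscle = W * d_load / d_muscle
F_muscle = 64 * 0.33 / 0.059
Numerator = 21.1200
F_muscle = 357.9661


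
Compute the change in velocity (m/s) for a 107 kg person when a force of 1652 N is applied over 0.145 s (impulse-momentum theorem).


J = F * dt = 1652 * 0.145 = 239.5400 N*s
delta_v = J / m
delta_v = 239.5400 / 107
delta_v = 2.2387


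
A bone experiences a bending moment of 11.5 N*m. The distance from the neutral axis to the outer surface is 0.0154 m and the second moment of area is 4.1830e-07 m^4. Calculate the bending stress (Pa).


sigma = M * c / I
sigma = 11.5 * 0.0154 / 4.1830e-07
M * c = 0.1771
sigma = 423380.3490


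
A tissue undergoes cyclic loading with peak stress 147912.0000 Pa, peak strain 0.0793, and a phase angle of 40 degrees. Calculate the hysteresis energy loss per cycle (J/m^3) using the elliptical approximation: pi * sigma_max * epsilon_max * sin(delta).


E_loss = pi * sigma_max * epsilon_max * sin(delta)
delta = 40 deg = 0.6981 rad
sin(delta) = 0.6428
E_loss = pi * 147912.0000 * 0.0793 * 0.6428
E_loss = 23686.1222


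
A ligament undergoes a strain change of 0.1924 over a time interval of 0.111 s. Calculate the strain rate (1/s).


strain_rate = delta_strain / delta_t
strain_rate = 0.1924 / 0.111
strain_rate = 1.7333


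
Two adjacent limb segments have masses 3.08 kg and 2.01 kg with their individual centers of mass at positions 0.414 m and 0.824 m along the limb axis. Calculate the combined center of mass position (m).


COM = (m1*x1 + m2*x2) / (m1 + m2)
COM = (3.08*0.414 + 2.01*0.824) / (3.08 + 2.01)
Numerator = 2.9314
Denominator = 5.0900
COM = 0.5759


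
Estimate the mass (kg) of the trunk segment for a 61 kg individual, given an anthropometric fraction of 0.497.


m_segment = body_mass * fraction
m_segment = 61 * 0.497
m_segment = 30.3170


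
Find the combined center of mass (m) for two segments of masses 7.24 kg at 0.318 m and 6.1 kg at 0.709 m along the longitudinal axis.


COM = (m1*x1 + m2*x2) / (m1 + m2)
COM = (7.24*0.318 + 6.1*0.709) / (7.24 + 6.1)
Numerator = 6.6272
Denominator = 13.3400
COM = 0.4968


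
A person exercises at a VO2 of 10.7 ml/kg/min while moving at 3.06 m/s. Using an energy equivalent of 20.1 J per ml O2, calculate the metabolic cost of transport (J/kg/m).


Power per kg = VO2 * 20.1 / 60
Power per kg = 10.7 * 20.1 / 60 = 3.5845 W/kg
Cost = power_per_kg / speed
Cost = 3.5845 / 3.06
Cost = 1.1714


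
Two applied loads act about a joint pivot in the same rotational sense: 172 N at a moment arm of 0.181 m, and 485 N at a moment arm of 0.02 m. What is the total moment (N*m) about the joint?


M = F1 * d1 + F2 * d2
M = 172 * 0.181 + 485 * 0.02
M = 31.1320 + 9.7000
M = 40.8320
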